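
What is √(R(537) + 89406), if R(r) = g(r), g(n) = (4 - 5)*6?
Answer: 10*√894 ≈ 299.00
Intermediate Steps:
g(n) = -6 (g(n) = -1*6 = -6)
R(r) = -6
√(R(537) + 89406) = √(-6 + 89406) = √89400 = 10*√894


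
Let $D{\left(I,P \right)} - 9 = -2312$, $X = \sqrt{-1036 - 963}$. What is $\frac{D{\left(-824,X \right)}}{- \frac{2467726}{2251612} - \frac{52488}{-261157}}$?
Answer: $\frac{677109906699226}{263140654163} \approx 2573.2$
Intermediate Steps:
$X = i \sqrt{1999}$ ($X = \sqrt{-1999} = i \sqrt{1999} \approx 44.71 i$)
$D{\left(I,P \right)} = -2303$ ($D{\left(I,P \right)} = 9 - 2312 = -2303$)
$\frac{D{\left(-824,X \right)}}{- \frac{2467726}{2251612} - \frac{52488}{-261157}} = - \frac{2303}{- \frac{2467726}{2251612} - \frac{52488}{-261157}} = - \frac{2303}{\left(-2467726\right) \frac{1}{2251612} - - \frac{52488}{261157}} = - \frac{2303}{- \frac{1233863}{1125806} + \frac{52488}{261157}} = - \frac{2303}{- \frac{263140654163}{294012117542}} = \left(-2303\right) \left(- \frac{294012117542}{263140654163}\right) = \frac{677109906699226}{263140654163}$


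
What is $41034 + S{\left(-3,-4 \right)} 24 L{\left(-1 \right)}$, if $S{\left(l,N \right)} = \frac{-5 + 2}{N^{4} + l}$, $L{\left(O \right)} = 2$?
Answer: $\frac{10381458}{253} \approx 41033.0$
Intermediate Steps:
$S{\left(l,N \right)} = - \frac{3}{l + N^{4}}$
$41034 + S{\left(-3,-4 \right)} 24 L{\left(-1 \right)} = 41034 + - \frac{3}{-3 + \left(-4\right)^{4}} \cdot 24 \cdot 2 = 41034 + - \frac{3}{-3 + 256} \cdot 24 \cdot 2 = 41034 + - \frac{3}{253} \cdot 24 \cdot 2 = 41034 + \left(-3\right) \frac{1}{253} \cdot 24 \cdot 2 = 41034 + \left(- \frac{3}{253}\right) 24 \cdot 2 = 41034 - \frac{144}{253} = \frac{10381458}{253}$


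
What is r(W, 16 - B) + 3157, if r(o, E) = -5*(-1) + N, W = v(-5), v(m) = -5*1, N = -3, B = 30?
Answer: 3159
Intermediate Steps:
v(m) = -5
W = -5
r(o, E) = 2 (r(o, E) = -5*(-1) - 3 = 5 - 3 = 2)
r(W, 16 - B) + 3157 = 2 + 3157 = 3159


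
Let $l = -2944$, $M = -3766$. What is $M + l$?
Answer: $-6710$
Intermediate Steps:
$M + l = -3766 - 2944 = -6710$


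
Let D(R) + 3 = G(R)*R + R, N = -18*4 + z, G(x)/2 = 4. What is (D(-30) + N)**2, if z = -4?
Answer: 121801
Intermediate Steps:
G(x) = 8 (G(x) = 2*4 = 8)
N = -76 (N = -18*4 - 4 = -72 - 4 = -76)
D(R) = -3 + 9*R (D(R) = -3 + (8*R + R) = -3 + 9*R)
(D(-30) + N)**2 = ((-3 + 9*(-30)) - 76)**2 = ((-3 - 270) - 76)**2 = (-273 - 76)**2 = (-349)**2 = 121801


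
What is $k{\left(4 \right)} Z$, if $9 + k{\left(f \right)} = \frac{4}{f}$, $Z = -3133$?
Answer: $25064$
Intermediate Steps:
$k{\left(f \right)} = -9 + \frac{4}{f}$
$k{\left(4 \right)} Z = \left(-9 + \frac{4}{4}\right) \left(-3133\right) = \left(-9 + 4 \cdot \frac{1}{4}\right) \left(-3133\right) = \left(-9 + 1\right) \left(-3133\right) = \left(-8\right) \left(-3133\right) = 25064$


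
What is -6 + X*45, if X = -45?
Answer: -2031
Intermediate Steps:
-6 + X*45 = -6 - 45*45 = -6 - 2025 = -2031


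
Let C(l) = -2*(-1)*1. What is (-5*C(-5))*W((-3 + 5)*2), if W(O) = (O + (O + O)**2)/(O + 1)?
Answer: -136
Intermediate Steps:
C(l) = 2 (C(l) = 2*1 = 2)
W(O) = (O + 4*O**2)/(1 + O) (W(O) = (O + (2*O)**2)/(1 + O) = (O + 4*O**2)/(1 + O))
(-5*C(-5))*W((-3 + 5)*2) = (-5*2)*(((-3 + 5)*2)*(1 + 4*((-3 + 5)*2))/(1 + (-3 + 5)*2)) = -10*2*2*(1 + 4*(2*2))/(1 + 2*2) = -40*(1 + 4*4)/(1 + 4) = -40*(1 + 16)/5 = -40*17/5 = -10*68/5 = -136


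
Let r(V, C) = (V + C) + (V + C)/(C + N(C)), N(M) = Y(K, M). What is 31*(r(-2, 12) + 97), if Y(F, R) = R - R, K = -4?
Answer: 20057/6 ≈ 3342.8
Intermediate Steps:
Y(F, R) = 0
N(M) = 0
r(V, C) = C + V + (C + V)/C (r(V, C) = (V + C) + (V + C)/(C + 0) = (C + V) + (C + V)/C = C + V + (C + V)/C)
31*(r(-2, 12) + 97) = 31*((1 + 12 - 2 - 2/12) + 97) = 31*((1 + 12 - 2 - 2*1/12) + 97) = 31*((1 + 12 - 2 - ⅙) + 97) = 31*(65/6 + 97) = 31*(647/6) = 20057/6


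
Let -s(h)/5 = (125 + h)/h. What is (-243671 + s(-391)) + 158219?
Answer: -33413062/391 ≈ -85455.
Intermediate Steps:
s(h) = -5*(125 + h)/h
(-243671 + s(-391)) + 158219 = (-243671 + (-5 - 625/(-391))) + 158219 = (-243671 + (-5 - 625*(-1/391))) + 158219 = (-243671 + (-5 + 625/391)) + 158219 = (-243671 - 1330/391) + 158219 = -95276691/391 + 158219 = -33413062/391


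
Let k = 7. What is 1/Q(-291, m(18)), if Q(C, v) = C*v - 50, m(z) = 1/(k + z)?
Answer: -25/1541 ≈ -0.016223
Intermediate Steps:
m(z) = 1/(7 + z)
Q(C, v) = -50 + C*v
1/Q(-291, m(18)) = 1/(-50 - 291/(7 + 18)) = 1/(-50 - 291/25) = 1/(-1541/25) = -25/1541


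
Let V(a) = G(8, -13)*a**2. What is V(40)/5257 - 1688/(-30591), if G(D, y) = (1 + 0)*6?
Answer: 302547416/160816887 ≈ 1.8813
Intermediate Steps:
G(D, y) = 6 (G(D, y) = 1*6 = 6)
V(a) = 6*a**2
V(40)/5257 - 1688/(-30591) = (6*40**2)/5257 - 1688/(-30591) = (6*1600)*(1/5257) - 1688*(-1/30591) = 9600*(1/5257) + 1688/30591 = 9600/5257 + 1688/30591 = 302547416/160816887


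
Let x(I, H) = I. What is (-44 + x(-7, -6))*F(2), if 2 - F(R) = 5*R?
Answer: 408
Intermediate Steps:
F(R) = 2 - 5*R
(-44 + x(-7, -6))*F(2) = (-44 - 7)*(2 - 5*2) = -51*(2 - 10) = -51*(-8) = 408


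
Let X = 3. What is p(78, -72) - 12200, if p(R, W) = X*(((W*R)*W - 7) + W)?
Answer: 1200619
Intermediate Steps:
p(R, W) = -21 + 3*W + 3*R*W² (p(R, W) = 3*(((W*R)*W - 7) + W) = 3*(((R*W)*W - 7) + W) = 3*((R*W² - 7) + W) = 3*((-7 + R*W²) + W) = 3*(-7 + W + R*W²) = -21 + 3*W + 3*R*W²)
p(78, -72) - 12200 = (-21 + 3*(-72) + 3*78*(-72)²) - 12200 = (-21 - 216 + 3*78*5184) - 12200 = (-21 - 216 + 1213056) - 12200 = 1212819 - 12200 = 1200619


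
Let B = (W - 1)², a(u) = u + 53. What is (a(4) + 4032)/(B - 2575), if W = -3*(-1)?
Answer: -1363/857 ≈ -1.5904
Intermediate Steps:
W = 3
a(u) = 53 + u
B = 4 (B = (3 - 1)² = 2² = 4)
(a(4) + 4032)/(B - 2575) = ((53 + 4) + 4032)/(4 - 2575) = (57 + 4032)/(-2571) = 4089*(-1/2571) = -1363/857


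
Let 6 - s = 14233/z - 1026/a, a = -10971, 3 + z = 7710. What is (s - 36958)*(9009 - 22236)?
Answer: 1530699414499169/3131611 ≈ 4.8879e+8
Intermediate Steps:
z = 7707 (z = -3 + 7710 = 7707)
s = 38140373/9394833 (s = 6 - (14233/7707 - 1026/(-10971)) = 6 - (14233*(1/7707) - 1026*(-1/10971)) = 6 - (14233/7707 + 114/1219) = 6 - 1*18228625/9394833 = 6 - 18228625/9394833 = 38140373/9394833 ≈ 4.0597)
(s - 36958)*(9009 - 22236) = (38140373/9394833 - 36958)*(9009 - 22236) = -347176097641/9394833*(-13227) = 1530699414499169/3131611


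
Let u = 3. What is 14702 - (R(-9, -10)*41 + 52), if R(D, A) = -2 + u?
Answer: 14609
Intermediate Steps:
R(D, A) = 1 (R(D, A) = -2 + 3 = 1)
14702 - (R(-9, -10)*41 + 52) = 14702 - (1*41 + 52) = 14702 - (41 + 52) = 14702 - 1*93 = 14702 - 93 = 14609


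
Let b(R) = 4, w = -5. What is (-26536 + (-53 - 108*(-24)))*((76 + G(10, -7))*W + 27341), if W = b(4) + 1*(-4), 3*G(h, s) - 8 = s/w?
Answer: -656101977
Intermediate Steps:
G(h, s) = 8/3 - s/15 (G(h, s) = 8/3 + (s/(-5))/3 = 8/3 + (s*(-1/5))/3 = 8/3 + (-s/5)/3 = 8/3 - s/15)
W = 0 (W = 4 + 1*(-4) = 4 - 4 = 0)
(-26536 + (-53 - 108*(-24)))*((76 + G(10, -7))*W + 27341) = (-26536 + (-53 - 108*(-24)))*((76 + (8/3 - 1/15*(-7)))*0 + 27341) = (-26536 + (-53 + 2592))*((76 + (8/3 + 7/15))*0 + 27341) = (-26536 + 2539)*((76 + 47/15)*0 + 27341) = -23997*((1187/15)*0 + 27341) = -23997*(0 + 27341) = -23997*27341 = -656101977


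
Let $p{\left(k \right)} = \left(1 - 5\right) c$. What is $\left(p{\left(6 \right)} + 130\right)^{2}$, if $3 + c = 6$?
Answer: $13924$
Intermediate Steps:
$c = 3$ ($c = -3 + 6 = 3$)
$p{\left(k \right)} = -12$ ($p{\left(k \right)} = \left(1 - 5\right) 3 = \left(-4\right) 3 = -12$)
$\left(p{\left(6 \right)} + 130\right)^{2} = \left(-12 + 130\right)^{2} = 118^{2} = 13924$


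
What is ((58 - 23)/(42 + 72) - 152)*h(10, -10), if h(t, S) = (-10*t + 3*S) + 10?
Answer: 345860/19 ≈ 18203.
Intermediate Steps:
h(t, S) = 10 - 10*t + 3*S
((58 - 23)/(42 + 72) - 152)*h(10, -10) = ((58 - 23)/(42 + 72) - 152)*(10 - 10*10 + 3*(-10)) = (35/114 - 152)*(10 - 100 - 30) = (35*(1/114) - 152)*(-120) = (35/114 - 152)*(-120) = -17293/114*(-120) = 345860/19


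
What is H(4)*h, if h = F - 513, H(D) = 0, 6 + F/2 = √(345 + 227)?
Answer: 0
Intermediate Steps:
F = -12 + 4*√143 (F = -12 + 2*√(345 + 227) = -12 + 2*√572 = -12 + 2*(2*√143) = -12 + 4*√143 ≈ 35.833)
h = -525 + 4*√143 (h = (-12 + 4*√143) - 513 = -525 + 4*√143 ≈ -477.17)
H(4)*h = 0*(-525 + 4*√143) = 0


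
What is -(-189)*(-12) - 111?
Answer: -2379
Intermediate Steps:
-(-189)*(-12) - 111 = -63*36 - 111 = -2268 - 111 = -2379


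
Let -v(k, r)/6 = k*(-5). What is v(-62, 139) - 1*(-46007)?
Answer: 44147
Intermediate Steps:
v(k, r) = 30*k (v(k, r) = -6*k*(-5) = -(-30)*k = 30*k)
v(-62, 139) - 1*(-46007) = 30*(-62) - 1*(-46007) = -1860 + 46007 = 44147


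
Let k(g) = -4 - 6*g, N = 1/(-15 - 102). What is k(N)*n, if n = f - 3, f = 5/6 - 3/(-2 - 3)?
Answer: 3619/585 ≈ 6.1863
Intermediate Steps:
f = 43/30 (f = 5*(⅙) - 3/(-5) = ⅚ - 3*(-⅕) = ⅚ + ⅗ = 43/30 ≈ 1.4333)
N = -1/117 (N = 1/(-117) = -1/117 ≈ -0.0085470)
n = -47/30 (n = 43/30 - 3 = -47/30 ≈ -1.5667)
k(N)*n = (-4 - 6*(-1/117))*(-47/30) = (-4 + 2/39)*(-47/30) = -154/39*(-47/30) = 3619/585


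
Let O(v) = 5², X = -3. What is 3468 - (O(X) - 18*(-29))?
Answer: 2921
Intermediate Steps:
O(v) = 25
3468 - (O(X) - 18*(-29)) = 3468 - (25 - 18*(-29)) = 3468 - (25 + 522) = 3468 - 1*547 = 3468 - 547 = 2921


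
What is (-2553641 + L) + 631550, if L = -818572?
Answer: -2740663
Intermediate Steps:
(-2553641 + L) + 631550 = (-2553641 - 818572) + 631550 = -3372213 + 631550 = -2740663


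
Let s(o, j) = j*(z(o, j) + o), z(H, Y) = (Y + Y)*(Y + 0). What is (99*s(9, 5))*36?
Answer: 1051380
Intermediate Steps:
z(H, Y) = 2*Y² (z(H, Y) = (2*Y)*Y = 2*Y²)
s(o, j) = j*(o + 2*j²) (s(o, j) = j*(2*j² + o) = j*(o + 2*j²))
(99*s(9, 5))*36 = (99*(5*(9 + 2*5²)))*36 = (99*(5*(9 + 2*25)))*36 = (99*(5*(9 + 50)))*36 = (99*(5*59))*36 = (99*295)*36 = 29205*36 = 1051380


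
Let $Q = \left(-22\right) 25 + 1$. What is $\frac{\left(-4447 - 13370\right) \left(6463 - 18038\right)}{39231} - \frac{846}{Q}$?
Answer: $\frac{4194608663}{797697} \approx 5258.4$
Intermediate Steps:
$Q = -549$ ($Q = -550 + 1 = -549$)
$\frac{\left(-4447 - 13370\right) \left(6463 - 18038\right)}{39231} - \frac{846}{Q} = \frac{\left(-4447 - 13370\right) \left(6463 - 18038\right)}{39231} - \frac{846}{-549} = \left(-17817\right) \left(-11575\right) \frac{1}{39231} - - \frac{94}{61} = 206231775 \cdot \frac{1}{39231} + \frac{94}{61} = \frac{68743925}{13077} + \frac{94}{61} = \frac{4194608663}{797697}$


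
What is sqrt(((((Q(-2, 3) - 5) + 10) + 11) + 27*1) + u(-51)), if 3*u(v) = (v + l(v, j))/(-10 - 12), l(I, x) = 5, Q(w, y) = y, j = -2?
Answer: sqrt(50853)/33 ≈ 6.8335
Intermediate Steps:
u(v) = -5/66 - v/66 (u(v) = ((v + 5)/(-10 - 12))/3 = ((5 + v)/(-22))/3 = ((5 + v)*(-1/22))/3 = (-5/22 - v/22)/3 = -5/66 - v/66)
sqrt(((((Q(-2, 3) - 5) + 10) + 11) + 27*1) + u(-51)) = sqrt(((((3 - 5) + 10) + 11) + 27*1) + (-5/66 - 1/66*(-51))) = sqrt((((-2 + 10) + 11) + 27) + (-5/66 + 17/22)) = sqrt(((8 + 11) + 27) + 23/33) = sqrt((19 + 27) + 23/33) = sqrt(46 + 23/33) = sqrt(1541/33) = sqrt(50853)/33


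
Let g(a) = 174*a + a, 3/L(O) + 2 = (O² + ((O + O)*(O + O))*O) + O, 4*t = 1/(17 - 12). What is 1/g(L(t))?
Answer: -649/175000 ≈ -0.0037086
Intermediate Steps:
t = 1/20 (t = 1/(4*(17 - 12)) = (¼)/5 = (¼)*(⅕) = 1/20 ≈ 0.050000)
L(O) = 3/(-2 + O + O² + 4*O³) (L(O) = 3/(-2 + ((O² + ((O + O)*(O + O))*O) + O)) = 3/(-2 + ((O² + ((2*O)*(2*O))*O) + O)) = 3/(-2 + ((O² + (4*O²)*O) + O)) = 3/(-2 + ((O² + 4*O³) + O)) = 3/(-2 + (O + O² + 4*O³)) = 3/(-2 + O + O² + 4*O³))
g(a) = 175*a
1/g(L(t)) = 1/(175*(3/(-2 + 1/20 + (1/20)² + 4*(1/20)³))) = 1/(175*(3/(-2 + 1/20 + 1/400 + 4*(1/8000)))) = 1/(175*(3/(-2 + 1/20 + 1/400 + 1/2000))) = 1/(175*(3/(-1947/1000))) = 1/(175*(3*(-1000/1947))) = 1/(175*(-1000/649)) = 1/(-175000/649) = -649/175000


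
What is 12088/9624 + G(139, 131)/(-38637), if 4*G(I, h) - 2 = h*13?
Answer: 77156971/61973748 ≈ 1.2450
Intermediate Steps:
G(I, h) = ½ + 13*h/4 (G(I, h) = ½ + (h*13)/4 = ½ + (13*h)/4 = ½ + 13*h/4)
12088/9624 + G(139, 131)/(-38637) = 12088/9624 + (½ + (13/4)*131)/(-38637) = 12088*(1/9624) + (½ + 1703/4)*(-1/38637) = 1511/1203 + (1705/4)*(-1/38637) = 1511/1203 - 1705/154548 = 77156971/61973748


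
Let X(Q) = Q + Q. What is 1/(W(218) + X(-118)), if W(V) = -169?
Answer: -1/405 ≈ -0.0024691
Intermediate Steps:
X(Q) = 2*Q
1/(W(218) + X(-118)) = 1/(-169 + 2*(-118)) = 1/(-169 - 236) = 1/(-405) = -1/405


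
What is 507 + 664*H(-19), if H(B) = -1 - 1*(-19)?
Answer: 12459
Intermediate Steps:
H(B) = 18 (H(B) = -1 + 19 = 18)
507 + 664*H(-19) = 507 + 664*18 = 507 + 11952 = 12459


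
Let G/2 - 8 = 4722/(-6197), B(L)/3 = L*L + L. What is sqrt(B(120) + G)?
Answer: 2*sqrt(418345570129)/6197 ≈ 208.75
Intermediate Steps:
B(L) = 3*L + 3*L**2 (B(L) = 3*(L*L + L) = 3*(L**2 + L) = 3*(L + L**2) = 3*L + 3*L**2)
G = 89708/6197 (G = 16 + 2*(4722/(-6197)) = 16 + 2*(4722*(-1/6197)) = 16 + 2*(-4722/6197) = 16 - 9444/6197 = 89708/6197 ≈ 14.476)
sqrt(B(120) + G) = sqrt(3*120*(1 + 120) + 89708/6197) = sqrt(3*120*121 + 89708/6197) = sqrt(43560 + 89708/6197) = sqrt(270031028/6197) = 2*sqrt(418345570129)/6197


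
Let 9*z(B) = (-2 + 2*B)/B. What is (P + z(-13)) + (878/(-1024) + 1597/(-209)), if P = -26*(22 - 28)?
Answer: 1849704685/12519936 ≈ 147.74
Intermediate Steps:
P = 156 (P = -26*(-6) = 156)
z(B) = (-2 + 2*B)/(9*B) (z(B) = ((-2 + 2*B)/B)/9 = (-2 + 2*B)/(9*B))
(P + z(-13)) + (878/(-1024) + 1597/(-209)) = (156 + (2/9)*(-1 - 13)/(-13)) + (878/(-1024) + 1597/(-209)) = (156 + (2/9)*(-1/13)*(-14)) + (878*(-1/1024) + 1597*(-1/209)) = (156 + 28/117) + (-439/512 - 1597/209) = 18280/117 - 909415/107008 = 1849704685/12519936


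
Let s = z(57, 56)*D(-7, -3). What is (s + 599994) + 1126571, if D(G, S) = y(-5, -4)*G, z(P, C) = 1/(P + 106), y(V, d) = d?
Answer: 281430123/163 ≈ 1.7266e+6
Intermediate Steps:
z(P, C) = 1/(106 + P)
D(G, S) = -4*G
s = 28/163 (s = (-4*(-7))/(106 + 57) = 28/163 ≈ 0.17178)
(s + 599994) + 1126571 = (28/163 + 599994) + 1126571 = 97799050/163 + 1126571 = 281430123/163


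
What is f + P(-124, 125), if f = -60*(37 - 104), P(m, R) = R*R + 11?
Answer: 19656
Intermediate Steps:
P(m, R) = 11 + R² (P(m, R) = R² + 11 = 11 + R²)
f = 4020 (f = -60*(-67) = 4020)
f + P(-124, 125) = 4020 + (11 + 125²) = 4020 + (11 + 15625) = 4020 + 15636 = 19656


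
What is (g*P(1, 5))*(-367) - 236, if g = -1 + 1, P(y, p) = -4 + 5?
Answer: -236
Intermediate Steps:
P(y, p) = 1
g = 0
(g*P(1, 5))*(-367) - 236 = (0*1)*(-367) - 236 = 0*(-367) - 236 = 0 - 236 = -236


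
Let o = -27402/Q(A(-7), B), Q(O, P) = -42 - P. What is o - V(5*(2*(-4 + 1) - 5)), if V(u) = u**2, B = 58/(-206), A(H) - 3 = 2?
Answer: -10176019/4297 ≈ -2368.2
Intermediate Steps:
A(H) = 5 (A(H) = 3 + 2 = 5)
B = -29/103 (B = 58*(-1/206) = -29/103 ≈ -0.28155)
o = 2822406/4297 (o = -27402/(-42 - 1*(-29/103)) = -27402/(-42 + 29/103) = -27402/(-4297/103) = -27402*(-103/4297) = 2822406/4297 ≈ 656.83)
o - V(5*(2*(-4 + 1) - 5)) = 2822406/4297 - (5*(2*(-4 + 1) - 5))**2 = 2822406/4297 - (5*(2*(-3) - 5))**2 = 2822406/4297 - (5*(-6 - 5))**2 = 2822406/4297 - (5*(-11))**2 = 2822406/4297 - 1*(-55)**2 = 2822406/4297 - 1*3025 = 2822406/4297 - 3025 = -10176019/4297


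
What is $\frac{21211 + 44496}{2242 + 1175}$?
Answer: $\frac{65707}{3417} \approx 19.229$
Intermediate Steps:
$\frac{21211 + 44496}{2242 + 1175} = \frac{65707}{3417}$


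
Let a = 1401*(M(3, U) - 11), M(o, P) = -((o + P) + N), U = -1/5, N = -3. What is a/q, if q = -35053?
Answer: 75654/175265 ≈ 0.43165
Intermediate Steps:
U = -⅕ (U = -1*⅕ = -⅕ ≈ -0.20000)
M(o, P) = 3 - P - o (M(o, P) = -((o + P) - 3) = -((P + o) - 3) = -(-3 + P + o) = 3 - P - o)
a = -75654/5 (a = 1401*((3 - 1*(-⅕) - 1*3) - 11) = 1401*((3 + ⅕ - 3) - 11) = 1401*(⅕ - 11) = 1401*(-54/5) = -75654/5 ≈ -15131.)
a/q = -75654/5/(-35053) = -75654/5*(-1/35053) = 75654/175265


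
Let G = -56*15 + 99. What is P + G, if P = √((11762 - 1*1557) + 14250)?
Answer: -741 + √24455 ≈ -584.62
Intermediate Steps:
P = √24455 (P = √((11762 - 1557) + 14250) = √(10205 + 14250) = √24455 ≈ 156.38)
G = -741 (G = -840 + 99 = -741)
P + G = √24455 - 741 = -741 + √24455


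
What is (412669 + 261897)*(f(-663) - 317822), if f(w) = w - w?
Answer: -214391915252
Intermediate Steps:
f(w) = 0
(412669 + 261897)*(f(-663) - 317822) = (412669 + 261897)*(0 - 317822) = 674566*(-317822) = -214391915252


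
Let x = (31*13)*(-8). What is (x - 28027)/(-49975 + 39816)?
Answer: 31251/10159 ≈ 3.0762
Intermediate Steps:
x = -3224 (x = 403*(-8) = -3224)
(x - 28027)/(-49975 + 39816) = (-3224 - 28027)/(-49975 + 39816) = -31251/(-10159) = -31251*(-1/10159) = 31251/10159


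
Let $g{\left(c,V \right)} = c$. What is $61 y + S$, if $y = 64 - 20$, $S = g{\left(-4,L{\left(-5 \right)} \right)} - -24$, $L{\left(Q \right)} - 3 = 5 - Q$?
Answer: $2704$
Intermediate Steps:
$L{\left(Q \right)} = 8 - Q$ ($L{\left(Q \right)} = 3 - \left(-5 + Q\right) = 8 - Q$)
$S = 20$ ($S = -4 - -24 = -4 + 24 = 20$)
$y = 44$ ($y = 64 - 20 = 44$)
$61 y + S = 61 \cdot 44 + 20 = 2684 + 20 = 2704$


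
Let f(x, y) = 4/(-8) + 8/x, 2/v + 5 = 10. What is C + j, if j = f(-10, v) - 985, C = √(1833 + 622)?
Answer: -9863/10 + √2455 ≈ -936.75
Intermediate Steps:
C = √2455 ≈ 49.548
v = ⅖ (v = 2/(-5 + 10) = 2/5 = 2*(⅕) = ⅖ ≈ 0.40000)
f(x, y) = -½ + 8/x (f(x, y) = 4*(-⅛) + 8/x = -½ + 8/x)
j = -9863/10 (j = (½)*(16 - 1*(-10))/(-10) - 985 = (½)*(-⅒)*(16 + 10) - 985 = (½)*(-⅒)*26 - 985 = -13/10 - 985 = -9863/10 ≈ -986.30)
C + j = √2455 - 9863/10 = -9863/10 + √2455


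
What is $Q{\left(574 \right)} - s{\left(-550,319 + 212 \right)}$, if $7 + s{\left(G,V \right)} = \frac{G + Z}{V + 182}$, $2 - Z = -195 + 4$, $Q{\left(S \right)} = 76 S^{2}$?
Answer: $\frac{17853650836}{713} \approx 2.504 \cdot 10^{7}$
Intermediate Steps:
$Z = 193$ ($Z = 2 - \left(-195 + 4\right) = 2 - -191 = 2 + 191 = 193$)
$s{\left(G,V \right)} = -7 + \frac{193 + G}{182 + V}$ ($s{\left(G,V \right)} = -7 + \frac{G + 193}{V + 182} = -7 + \frac{193 + G}{182 + V}$)
$Q{\left(574 \right)} - s{\left(-550,319 + 212 \right)} = 76 \cdot 574^{2} - \frac{-1081 - 550 - 7 \left(319 + 212\right)}{182 + \left(319 + 212\right)} = 76 \cdot 329476 - \frac{-1081 - 550 - 3717}{182 + 531} = 25040176 - \frac{-1081 - 550 - 3717}{713} = 25040176 - \frac{1}{713} \left(-5348\right) = 25040176 - - \frac{5348}{713} = 25040176 + \frac{5348}{713} = \frac{17853650836}{713}$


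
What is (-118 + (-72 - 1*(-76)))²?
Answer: 12996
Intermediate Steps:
(-118 + (-72 - 1*(-76)))² = (-118 + (-72 + 76))² = (-118 + 4)² = (-114)² = 12996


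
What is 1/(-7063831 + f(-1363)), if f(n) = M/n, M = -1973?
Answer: -1363/9627999680 ≈ -1.4157e-7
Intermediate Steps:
f(n) = -1973/n
1/(-7063831 + f(-1363)) = 1/(-7063831 - 1973/(-1363)) = 1/(-7063831 - 1973*(-1/1363)) = 1/(-7063831 + 1973/1363) = 1/(-9627999680/1363) = -1363/9627999680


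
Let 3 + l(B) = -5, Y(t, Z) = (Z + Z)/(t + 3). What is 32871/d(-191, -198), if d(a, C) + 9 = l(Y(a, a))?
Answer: -32871/17 ≈ -1933.6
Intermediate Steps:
Y(t, Z) = 2*Z/(3 + t) (Y(t, Z) = (2*Z)/(3 + t) = 2*Z/(3 + t))
l(B) = -8 (l(B) = -3 - 5 = -8)
d(a, C) = -17 (d(a, C) = -9 - 8 = -17)
32871/d(-191, -198) = 32871/(-17) = 32871*(-1/17) = -32871/17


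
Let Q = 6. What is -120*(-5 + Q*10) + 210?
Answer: -6390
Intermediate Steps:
-120*(-5 + Q*10) + 210 = -120*(-5 + 6*10) + 210 = -120*(-5 + 60) + 210 = -120*55 + 210 = -6600 + 210 = -6390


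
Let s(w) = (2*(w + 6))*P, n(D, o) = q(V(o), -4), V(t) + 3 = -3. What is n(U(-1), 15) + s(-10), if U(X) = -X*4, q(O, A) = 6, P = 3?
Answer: -18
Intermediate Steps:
V(t) = -6 (V(t) = -3 - 3 = -6)
U(X) = -4*X
n(D, o) = 6
s(w) = 36 + 6*w (s(w) = (2*(w + 6))*3 = (2*(6 + w))*3 = (12 + 2*w)*3 = 36 + 6*w)
n(U(-1), 15) + s(-10) = 6 + (36 + 6*(-10)) = 6 + (36 - 60) = 6 - 24 = -18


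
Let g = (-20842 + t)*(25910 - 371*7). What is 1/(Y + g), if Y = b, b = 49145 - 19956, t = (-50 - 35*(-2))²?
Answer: -1/476535157 ≈ -2.0985e-9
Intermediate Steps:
t = 400 (t = (-50 + 70)² = 20² = 400)
g = -476564346 (g = (-20842 + 400)*(25910 - 371*7) = -20442*(25910 - 2597) = -20442*23313 = -476564346)
b = 29189
Y = 29189
1/(Y + g) = 1/(29189 - 476564346) = 1/(-476535157) = -1/476535157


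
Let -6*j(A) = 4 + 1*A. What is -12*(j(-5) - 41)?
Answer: 490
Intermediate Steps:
j(A) = -2/3 - A/6 (j(A) = -(4 + 1*A)/6 = -(4 + A)/6 = -2/3 - A/6)
-12*(j(-5) - 41) = -12*((-2/3 - 1/6*(-5)) - 41) = -12*((-2/3 + 5/6) - 41) = -12*(1/6 - 41) = -12*(-245/6) = 490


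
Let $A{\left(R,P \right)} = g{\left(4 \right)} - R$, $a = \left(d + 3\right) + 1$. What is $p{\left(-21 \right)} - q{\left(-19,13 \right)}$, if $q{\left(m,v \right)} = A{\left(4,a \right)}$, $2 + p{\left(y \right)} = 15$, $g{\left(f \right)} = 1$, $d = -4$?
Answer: $16$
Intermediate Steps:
$p{\left(y \right)} = 13$ ($p{\left(y \right)} = -2 + 15 = 13$)
$a = 0$ ($a = \left(-4 + 3\right) + 1 = -1 + 1 = 0$)
$A{\left(R,P \right)} = 1 - R$
$q{\left(m,v \right)} = -3$ ($q{\left(m,v \right)} = 1 - 4 = -3$)
$p{\left(-21 \right)} - q{\left(-19,13 \right)} = 13 - -3 = 13 + 3 = 16$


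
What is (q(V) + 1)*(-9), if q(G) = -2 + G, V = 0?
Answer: 9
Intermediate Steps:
(q(V) + 1)*(-9) = ((-2 + 0) + 1)*(-9) = (-2 + 1)*(-9) = -1*(-9) = 9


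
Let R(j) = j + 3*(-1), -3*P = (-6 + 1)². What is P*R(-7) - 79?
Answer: 13/3 ≈ 4.3333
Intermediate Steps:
P = -25/3 (P = -(-6 + 1)²/3 = -⅓*(-5)² = -⅓*25 = -25/3 ≈ -8.3333)
R(j) = -3 + j (R(j) = j - 3 = -3 + j)
P*R(-7) - 79 = -25*(-3 - 7)/3 - 79 = -25/3*(-10) - 79 = 250/3 - 79 = 13/3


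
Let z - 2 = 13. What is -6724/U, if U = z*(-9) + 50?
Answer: 6724/85 ≈ 79.106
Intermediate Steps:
z = 15 (z = 2 + 13 = 15)
U = -85 (U = 15*(-9) + 50 = -135 + 50 = -85)
-6724/U = -6724/(-85) = -6724*(-1/85) = 6724/85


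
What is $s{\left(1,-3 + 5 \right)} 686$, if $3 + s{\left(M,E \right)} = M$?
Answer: $-1372$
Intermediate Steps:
$s{\left(M,E \right)} = -3 + M$
$s{\left(1,-3 + 5 \right)} 686 = \left(-3 + 1\right) 686 = \left(-2\right) 686 = -1372$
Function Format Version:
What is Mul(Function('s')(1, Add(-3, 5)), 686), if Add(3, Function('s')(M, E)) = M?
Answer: -1372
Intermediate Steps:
Function('s')(M, E) = Add(-3, M)
Mul(Function('s')(1, Add(-3, 5)), 686) = Mul(Add(-3, 1), 686) = Mul(-2, 686) = -1372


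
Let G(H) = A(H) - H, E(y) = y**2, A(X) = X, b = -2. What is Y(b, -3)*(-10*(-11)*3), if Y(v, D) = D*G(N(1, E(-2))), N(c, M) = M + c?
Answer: 0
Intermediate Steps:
G(H) = 0 (G(H) = H - H = 0)
Y(v, D) = 0 (Y(v, D) = D*0 = 0)
Y(b, -3)*(-10*(-11)*3) = 0*(-10*(-11)*3) = 0*(110*3) = 0*330 = 0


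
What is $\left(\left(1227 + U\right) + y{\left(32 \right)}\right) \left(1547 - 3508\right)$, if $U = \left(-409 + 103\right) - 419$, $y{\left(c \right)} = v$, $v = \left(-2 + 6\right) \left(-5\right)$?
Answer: $-945202$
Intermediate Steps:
$v = -20$ ($v = 4 \left(-5\right) = -20$)
$y{\left(c \right)} = -20$
$U = -725$ ($U = -306 - 419 = -725$)
$\left(\left(1227 + U\right) + y{\left(32 \right)}\right) \left(1547 - 3508\right) = \left(\left(1227 - 725\right) - 20\right) \left(1547 - 3508\right) = \left(502 - 20\right) \left(1547 - 3508\right) = 482 \left(-1961\right) = -945202$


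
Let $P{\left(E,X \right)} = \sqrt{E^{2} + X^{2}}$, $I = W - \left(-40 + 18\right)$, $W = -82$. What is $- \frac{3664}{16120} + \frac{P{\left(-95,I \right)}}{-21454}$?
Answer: $- \frac{458}{2015} - \frac{5 \sqrt{505}}{21454} \approx -0.23253$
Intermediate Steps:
$I = -60$ ($I = -82 - \left(-40 + 18\right) = -82 - -22 = -82 + 22 = -60$)
$- \frac{3664}{16120} + \frac{P{\left(-95,I \right)}}{-21454} = - \frac{3664}{16120} + \frac{\sqrt{\left(-95\right)^{2} + \left(-60\right)^{2}}}{-21454} = \left(-3664\right) \frac{1}{16120} + \sqrt{9025 + 3600} \left(- \frac{1}{21454}\right) = - \frac{458}{2015} + \sqrt{12625} \left(- \frac{1}{21454}\right) = - \frac{458}{2015} + 5 \sqrt{505} \left(- \frac{1}{21454}\right) = - \frac{458}{2015} - \frac{5 \sqrt{505}}{21454}$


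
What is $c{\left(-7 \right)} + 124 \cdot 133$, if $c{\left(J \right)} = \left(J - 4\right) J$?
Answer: $16569$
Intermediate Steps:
$c{\left(J \right)} = J \left(-4 + J\right)$ ($c{\left(J \right)} = \left(-4 + J\right) J = J \left(-4 + J\right)$)
$c{\left(-7 \right)} + 124 \cdot 133 = - 7 \left(-4 - 7\right) + 124 \cdot 133 = \left(-7\right) \left(-11\right) + 16492 = 77 + 16492 = 16569$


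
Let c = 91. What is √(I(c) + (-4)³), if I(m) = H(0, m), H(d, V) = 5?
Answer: I*√59 ≈ 7.6811*I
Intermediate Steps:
I(m) = 5
√(I(c) + (-4)³) = √(5 + (-4)³) = √(5 - 64) = √(-59) = I*√59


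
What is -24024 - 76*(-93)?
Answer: -16956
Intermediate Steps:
-24024 - 76*(-93) = -24024 + 7068 = -16956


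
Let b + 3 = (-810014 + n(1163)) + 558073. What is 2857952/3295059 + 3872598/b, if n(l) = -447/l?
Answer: -14002978147728278/965489583772821 ≈ -14.503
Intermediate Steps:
b = -293011319/1163 (b = -3 + ((-810014 - 447/1163) + 558073) = -3 + (-942046729/1163 + 558073) = -3 - 293007830/1163 = -293011319/1163 ≈ -2.5194e+5)
2857952/3295059 + 3872598/b = 2857952/3295059 + 3872598/(-293011319/1163) = 2857952*(1/3295059) + 3872598*(-1163/293011319) = 2857952/3295059 - 4503831474/293011319 = -14002978147728278/965489583772821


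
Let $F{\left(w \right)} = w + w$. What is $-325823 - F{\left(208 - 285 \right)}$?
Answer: $-325669$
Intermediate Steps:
$F{\left(w \right)} = 2 w$
$-325823 - F{\left(208 - 285 \right)} = -325823 - 2 \left(208 - 285\right) = -325823 - 2 \left(-77\right) = -325823 - -154 = -325823 + 154 = -325669$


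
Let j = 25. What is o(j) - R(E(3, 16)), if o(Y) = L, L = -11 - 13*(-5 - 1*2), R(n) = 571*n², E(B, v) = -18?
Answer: -184924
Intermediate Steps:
L = 80 (L = -11 - 13*(-5 - 2) = -11 - 13*(-7) = -11 + 91 = 80)
o(Y) = 80
o(j) - R(E(3, 16)) = 80 - 571*(-18)² = 80 - 571*324 = 80 - 1*185004 = 80 - 185004 = -184924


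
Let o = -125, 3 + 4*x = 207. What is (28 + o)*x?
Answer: -4947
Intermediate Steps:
x = 51 (x = -¾ + (¼)*207 = -¾ + 207/4 = 51)
(28 + o)*x = (28 - 125)*51 = -97*51 = -4947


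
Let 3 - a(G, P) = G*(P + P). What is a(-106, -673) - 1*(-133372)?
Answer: -9301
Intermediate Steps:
a(G, P) = 3 - 2*G*P (a(G, P) = 3 - G*(P + P) = 3 - G*2*P = 3 - 2*G*P)
a(-106, -673) - 1*(-133372) = (3 - 2*(-106)*(-673)) - 1*(-133372) = (3 - 142676) + 133372 = -142673 + 133372 = -9301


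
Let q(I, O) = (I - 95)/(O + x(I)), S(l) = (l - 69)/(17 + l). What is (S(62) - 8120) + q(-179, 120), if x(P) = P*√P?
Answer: -3688385419413/454229381 - 49046*I*√179/5749739 ≈ -8120.1 - 0.11413*I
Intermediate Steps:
x(P) = P^(3/2)
S(l) = (-69 + l)/(17 + l)
q(I, O) = (-95 + I)/(O + I^(3/2)) (q(I, O) = (I - 95)/(O + I^(3/2)) = (-95 + I)/(O + I^(3/2)))
(S(62) - 8120) + q(-179, 120) = ((-69 + 62)/(17 + 62) - 8120) + (-95 - 179)/(120 + (-179)^(3/2)) = (-7/79 - 8120) - 274/(120 - 179*I*√179) = -641487/79 - 274/(120 - 179*I*√179)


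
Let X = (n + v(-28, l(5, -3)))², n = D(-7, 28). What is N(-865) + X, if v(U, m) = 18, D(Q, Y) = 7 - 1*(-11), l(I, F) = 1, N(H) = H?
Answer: 431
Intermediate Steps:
D(Q, Y) = 18 (D(Q, Y) = 7 + 11 = 18)
n = 18
X = 1296 (X = (18 + 18)² = 36² = 1296)
N(-865) + X = -865 + 1296 = 431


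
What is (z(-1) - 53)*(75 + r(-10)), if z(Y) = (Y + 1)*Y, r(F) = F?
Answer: -3445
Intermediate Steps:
z(Y) = Y*(1 + Y) (z(Y) = (1 + Y)*Y = Y*(1 + Y))
(z(-1) - 53)*(75 + r(-10)) = (-(1 - 1) - 53)*(75 - 10) = (-1*0 - 53)*65 = (0 - 53)*65 = -53*65 = -3445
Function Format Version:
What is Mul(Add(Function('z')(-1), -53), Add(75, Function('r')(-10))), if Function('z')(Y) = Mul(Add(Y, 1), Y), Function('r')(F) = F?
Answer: -3445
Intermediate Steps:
Function('z')(Y) = Mul(Y, Add(1, Y)) (Function('z')(Y) = Mul(Add(1, Y), Y) = Mul(Y, Add(1, Y)))
Mul(Add(Function('z')(-1), -53), Add(75, Function('r')(-10))) = Mul(Add(Mul(-1, Add(1, -1)), -53), Add(75, -10)) = Mul(Add(Mul(-1, 0), -53), 65) = Mul(Add(0, -53), 65) = Mul(-53, 65) = -3445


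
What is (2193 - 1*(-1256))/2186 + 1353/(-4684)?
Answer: 6598729/5119612 ≈ 1.2889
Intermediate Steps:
(2193 - 1*(-1256))/2186 + 1353/(-4684) = (2193 + 1256)*(1/2186) + 1353*(-1/4684) = 3449*(1/2186) - 1353/4684 = 3449/2186 - 1353/4684 = 6598729/5119612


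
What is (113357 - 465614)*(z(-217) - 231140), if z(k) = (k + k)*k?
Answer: 48245823234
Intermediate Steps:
z(k) = 2*k² (z(k) = (2*k)*k = 2*k²)
(113357 - 465614)*(z(-217) - 231140) = (113357 - 465614)*(2*(-217)² - 231140) = -352257*(2*47089 - 231140) = -352257*(94178 - 231140) = -352257*(-136962) = 48245823234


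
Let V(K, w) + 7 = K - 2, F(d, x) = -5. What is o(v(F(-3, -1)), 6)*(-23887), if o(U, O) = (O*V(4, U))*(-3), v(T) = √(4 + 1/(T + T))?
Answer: -2149830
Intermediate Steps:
V(K, w) = -9 + K (V(K, w) = -7 + (K - 2) = -7 + (-2 + K) = -9 + K)
v(T) = √(4 + 1/(2*T))
o(U, O) = 15*O (o(U, O) = (O*(-9 + 4))*(-3) = (O*(-5))*(-3) = -5*O*(-3) = 15*O)
o(v(F(-3, -1)), 6)*(-23887) = (15*6)*(-23887) = 90*(-23887) = -2149830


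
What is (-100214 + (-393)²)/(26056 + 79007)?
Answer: 54235/105063 ≈ 0.51621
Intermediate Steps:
(-100214 + (-393)²)/(26056 + 79007) = (-100214 + 154449)/105063 = 54235*(1/105063) = 54235/105063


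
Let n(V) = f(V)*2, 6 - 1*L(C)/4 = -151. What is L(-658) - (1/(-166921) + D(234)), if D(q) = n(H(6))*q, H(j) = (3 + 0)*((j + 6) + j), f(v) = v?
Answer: -4113601123/166921 ≈ -24644.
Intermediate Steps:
L(C) = 628 (L(C) = 24 - 4*(-151) = 24 + 604 = 628)
H(j) = 18 + 6*j (H(j) = 3*((6 + j) + j) = 3*(6 + 2*j) = 18 + 6*j)
n(V) = 2*V (n(V) = V*2 = 2*V)
D(q) = 108*q (D(q) = (2*(18 + 6*6))*q = (2*(18 + 36))*q = (2*54)*q = 108*q)
L(-658) - (1/(-166921) + D(234)) = 628 - (1/(-166921) + 108*234) = 628 - (-1/166921 + 25272) = 628 - 1*4218427511/166921 = 628 - 4218427511/166921 = -4113601123/166921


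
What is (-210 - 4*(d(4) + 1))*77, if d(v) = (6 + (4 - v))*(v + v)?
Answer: -31262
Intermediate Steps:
d(v) = 2*v*(10 - v) (d(v) = (10 - v)*(2*v) = 2*v*(10 - v))
(-210 - 4*(d(4) + 1))*77 = (-210 - 4*(2*4*(10 - 1*4) + 1))*77 = (-210 - 4*(2*4*(10 - 4) + 1))*77 = (-210 - 4*(2*4*6 + 1))*77 = (-210 - 4*(48 + 1))*77 = (-210 - 4*49)*77 = (-210 - 196)*77 = -406*77 = -31262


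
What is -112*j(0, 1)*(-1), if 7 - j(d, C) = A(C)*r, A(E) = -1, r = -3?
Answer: 448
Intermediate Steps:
j(d, C) = 4 (j(d, C) = 7 - (-1)*(-3) = 7 - 1*3 = 7 - 3 = 4)
-112*j(0, 1)*(-1) = -112*4*(-1) = -28*16*(-1) = -448*(-1) = 448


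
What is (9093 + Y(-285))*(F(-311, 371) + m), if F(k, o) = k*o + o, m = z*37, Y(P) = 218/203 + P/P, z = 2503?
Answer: -41355273700/203 ≈ -2.0372e+8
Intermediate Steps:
Y(P) = 421/203 (Y(P) = 218*(1/203) + 1 = 218/203 + 1 = 421/203)
m = 92611 (m = 2503*37 = 92611)
F(k, o) = o + k*o
(9093 + Y(-285))*(F(-311, 371) + m) = (9093 + 421/203)*(371*(1 - 311) + 92611) = 1846300*(371*(-310) + 92611)/203 = 1846300*(-115010 + 92611)/203 = (1846300/203)*(-22399) = -41355273700/203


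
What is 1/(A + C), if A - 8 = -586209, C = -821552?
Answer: -1/1407753 ≈ -7.1035e-7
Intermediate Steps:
A = -586201 (A = 8 - 586209 = -586201)
1/(A + C) = 1/(-586201 - 821552) = 1/(-1407753) = -1/1407753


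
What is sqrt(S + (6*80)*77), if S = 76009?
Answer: sqrt(112969) ≈ 336.11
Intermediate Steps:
sqrt(S + (6*80)*77) = sqrt(76009 + (6*80)*77) = sqrt(76009 + 480*77) = sqrt(76009 + 36960) = sqrt(112969)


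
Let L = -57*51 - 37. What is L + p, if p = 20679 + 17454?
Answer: 35189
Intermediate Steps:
L = -2944 (L = -2907 - 37 = -2944)
p = 38133
L + p = -2944 + 38133 = 35189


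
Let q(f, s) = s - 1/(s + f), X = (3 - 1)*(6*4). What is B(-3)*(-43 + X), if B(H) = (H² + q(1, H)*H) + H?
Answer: 135/2 ≈ 67.500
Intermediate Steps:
X = 48 (X = 2*24 = 48)
q(f, s) = s - 1/(f + s)
B(H) = H + H² + H*(-1 + H + H²)/(1 + H) (B(H) = (H² + ((-1 + H² + 1*H)/(1 + H))*H) + H = (H² + ((-1 + H² + H)/(1 + H))*H) + H = (H² + ((-1 + H + H²)/(1 + H))*H) + H = (H² + H*(-1 + H + H²)/(1 + H)) + H = H + H² + H*(-1 + H + H²)/(1 + H))
B(-3)*(-43 + X) = ((-3)²*(3 + 2*(-3))/(1 - 3))*(-43 + 48) = (9*(3 - 6)/(-2))*5 = (9*(-½)*(-3))*5 = (27/2)*5 = 135/2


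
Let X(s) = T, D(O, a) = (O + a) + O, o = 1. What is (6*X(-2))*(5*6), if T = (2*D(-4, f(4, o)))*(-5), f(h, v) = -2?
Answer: 18000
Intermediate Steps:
D(O, a) = a + 2*O
T = 100 (T = (2*(-2 + 2*(-4)))*(-5) = (2*(-2 - 8))*(-5) = (2*(-10))*(-5) = -20*(-5) = 100)
X(s) = 100
(6*X(-2))*(5*6) = (6*100)*(5*6) = 600*30 = 18000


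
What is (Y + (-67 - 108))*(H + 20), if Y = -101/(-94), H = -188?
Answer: 1373316/47 ≈ 29220.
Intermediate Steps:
Y = 101/94 (Y = -101*(-1/94) = 101/94 ≈ 1.0745)
(Y + (-67 - 108))*(H + 20) = (101/94 + (-67 - 108))*(-188 + 20) = (101/94 - 175)*(-168) = -16349/94*(-168) = 1373316/47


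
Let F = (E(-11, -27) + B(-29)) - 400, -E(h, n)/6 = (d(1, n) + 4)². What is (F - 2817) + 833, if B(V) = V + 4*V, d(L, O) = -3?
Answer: -2535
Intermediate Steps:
B(V) = 5*V
E(h, n) = -6 (E(h, n) = -6*(-3 + 4)² = -6*1² = -6*1 = -6)
F = -551 (F = (-6 + 5*(-29)) - 400 = (-6 - 145) - 400 = -151 - 400 = -551)
(F - 2817) + 833 = (-551 - 2817) + 833 = -3368 + 833 = -2535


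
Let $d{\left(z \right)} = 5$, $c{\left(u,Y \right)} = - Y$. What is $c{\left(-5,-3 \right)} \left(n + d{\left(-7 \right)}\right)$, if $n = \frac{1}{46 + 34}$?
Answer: $\frac{1203}{80} \approx 15.038$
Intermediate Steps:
$n = \frac{1}{80} \approx 0.0125$
$c{\left(-5,-3 \right)} \left(n + d{\left(-7 \right)}\right) = \left(-1\right) \left(-3\right) \left(\frac{1}{80} + 5\right) = 3 \cdot \frac{401}{80} = \frac{1203}{80}$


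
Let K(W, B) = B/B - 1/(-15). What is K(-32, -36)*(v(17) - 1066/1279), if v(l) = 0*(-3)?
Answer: -17056/19185 ≈ -0.88903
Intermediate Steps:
v(l) = 0
K(W, B) = 16/15 (K(W, B) = 1 - 1*(-1/15) = 1 + 1/15 = 16/15)
K(-32, -36)*(v(17) - 1066/1279) = 16*(0 - 1066/1279)/15 = (16/15)*(-1066/1279) = -17056/19185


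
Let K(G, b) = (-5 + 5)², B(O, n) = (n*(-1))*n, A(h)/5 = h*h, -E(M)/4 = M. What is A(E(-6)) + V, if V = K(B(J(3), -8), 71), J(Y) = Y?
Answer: 2880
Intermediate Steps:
E(M) = -4*M
A(h) = 5*h² (A(h) = 5*(h*h) = 5*h²)
B(O, n) = -n² (B(O, n) = (-n)*n = -n²)
K(G, b) = 0 (K(G, b) = 0² = 0)
V = 0
A(E(-6)) + V = 5*(-4*(-6))² + 0 = 5*24² + 0 = 5*576 + 0 = 2880 + 0 = 2880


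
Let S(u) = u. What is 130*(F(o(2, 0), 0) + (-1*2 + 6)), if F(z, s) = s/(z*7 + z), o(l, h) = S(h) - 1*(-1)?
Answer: 520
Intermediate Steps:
o(l, h) = 1 + h (o(l, h) = h - 1*(-1) = h + 1 = 1 + h)
F(z, s) = s/(8*z) (F(z, s) = s/(7*z + z) = s/((8*z)) = (1/(8*z))*s = s/(8*z))
130*(F(o(2, 0), 0) + (-1*2 + 6)) = 130*((1/8)*0/(1 + 0) + (-1*2 + 6)) = 130*((1/8)*0/1 + (-2 + 6)) = 130*((1/8)*0*1 + 4) = 130*(0 + 4) = 130*4 = 520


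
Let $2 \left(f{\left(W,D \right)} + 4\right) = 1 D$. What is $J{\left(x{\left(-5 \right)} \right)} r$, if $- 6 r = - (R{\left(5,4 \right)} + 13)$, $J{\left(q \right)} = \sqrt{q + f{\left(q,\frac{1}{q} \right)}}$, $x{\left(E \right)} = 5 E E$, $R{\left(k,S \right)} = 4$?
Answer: $\frac{221 \sqrt{1790}}{300} \approx 31.167$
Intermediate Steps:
$f{\left(W,D \right)} = -4 + \frac{D}{2}$ ($f{\left(W,D \right)} = -4 + \frac{1 D}{2} = -4 + \frac{D}{2}$)
$x{\left(E \right)} = 5 E^{2}$
$J{\left(q \right)} = \sqrt{-4 + q + \frac{1}{2 q}}$ ($J{\left(q \right)} = \sqrt{q - \left(4 - \frac{1}{2 q}\right)} = \sqrt{-4 + q + \frac{1}{2 q}}$)
$r = \frac{17}{6}$ ($r = - \frac{\left(-1\right) \left(4 + 13\right)}{6} = - \frac{\left(-1\right) 17}{6} = \left(- \frac{1}{6}\right) \left(-17\right) = \frac{17}{6} \approx 2.8333$)
$J{\left(x{\left(-5 \right)} \right)} r = \frac{\sqrt{-16 + \frac{2}{5 \left(-5\right)^{2}} + 4 \cdot 5 \left(-5\right)^{2}}}{2} \cdot \frac{17}{6} = \frac{\sqrt{-16 + \frac{2}{5 \cdot 25} + 4 \cdot 5 \cdot 25}}{2} \cdot \frac{17}{6} = \frac{\sqrt{-16 + \frac{2}{125} + 4 \cdot 125}}{2} \cdot \frac{17}{6} = \frac{\sqrt{-16 + 2 \cdot \frac{1}{125} + 500}}{2} \cdot \frac{17}{6} = \frac{\sqrt{-16 + \frac{2}{125} + 500}}{2} \cdot \frac{17}{6} = \frac{\sqrt{\frac{60502}{125}}}{2} \cdot \frac{17}{6} = \frac{\frac{13}{25} \sqrt{1790}}{2} \cdot \frac{17}{6} = \frac{13 \sqrt{1790}}{50} \cdot \frac{17}{6} = \frac{221 \sqrt{1790}}{300}$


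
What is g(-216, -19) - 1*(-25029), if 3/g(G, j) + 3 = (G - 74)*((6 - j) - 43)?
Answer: 43525432/1739 ≈ 25029.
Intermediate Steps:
g(G, j) = 3/(-3 + (-74 + G)*(-37 - j)) (g(G, j) = 3/(-3 + (G - 74)*((6 - j) - 43)) = 3/(-3 + (-74 + G)*(-37 - j)))
g(-216, -19) - 1*(-25029) = -3/(-2735 - 74*(-19) + 37*(-216) - 216*(-19)) - 1*(-25029) = -3/(-2735 + 1406 - 7992 + 4104) + 25029 = -3/(-5217) + 25029 = -3*(-1/5217) + 25029 = 1/1739 + 25029 = 43525432/1739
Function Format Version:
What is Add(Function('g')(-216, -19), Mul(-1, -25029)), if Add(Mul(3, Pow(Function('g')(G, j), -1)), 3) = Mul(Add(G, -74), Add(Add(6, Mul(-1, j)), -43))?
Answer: Rational(43525432, 1739) ≈ 25029.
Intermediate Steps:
Function('g')(G, j) = Mul(3, Pow(Add(-3, Mul(Add(-74, G), Add(-37, Mul(-1, j)))), -1)) (Function('g')(G, j) = Mul(3, Pow(Add(-3, Mul(Add(G, -74), Add(Add(6, Mul(-1, j)), -43))), -1)) = Mul(3, Pow(Add(-3, Mul(Add(-74, G), Add(-37, Mul(-1, j)))), -1)))
Add(Function('g')(-216, -19), Mul(-1, -25029)) = Add(Mul(-3, Pow(Add(-2735, Mul(-74, -19), Mul(37, -216), Mul(-216, -19)), -1)), Mul(-1, -25029)) = Add(Mul(-3, Pow(Add(-2735, 1406, -7992, 4104), -1)), 25029) = Add(Mul(-3, Pow(-5217, -1)), 25029) = Add(Mul(-3, Rational(-1, 5217)), 25029) = Add(Rational(1, 1739), 25029) = Rational(43525432, 1739)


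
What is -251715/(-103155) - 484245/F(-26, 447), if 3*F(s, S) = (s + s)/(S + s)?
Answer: 323537226239/27508 ≈ 1.1762e+7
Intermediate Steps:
F(s, S) = 2*s/(3*(S + s)) (F(s, S) = ((s + s)/(S + s))/3 = ((2*s)/(S + s))/3 = (2*s/(S + s))/3 = 2*s/(3*(S + s)))
-251715/(-103155) - 484245/F(-26, 447) = -251715/(-103155) - 484245/((2/3)*(-26)/(447 - 26)) = -251715*(-1/103155) - 484245/((2/3)*(-26)/421) = 16781/6877 - 484245/((2/3)*(-26)*(1/421)) = 16781/6877 - 484245/(-52/1263) = 16781/6877 - 484245*(-1263/52) = 16781/6877 + 611601435/52 = 323537226239/27508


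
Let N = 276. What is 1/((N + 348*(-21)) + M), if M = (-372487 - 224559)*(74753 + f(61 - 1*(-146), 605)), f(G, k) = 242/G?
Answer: -207/9238758725822 ≈ -2.2406e-11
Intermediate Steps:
M = -9238757270198/207 (M = (-372487 - 224559)*(74753 + 242/(61 - 1*(-146))) = -597046*(74753 + 242/(61 + 146)) = -597046*(74753 + 242/207) = -597046*15474113/207 = -9238757270198/207 ≈ -4.4632e+10)
1/((N + 348*(-21)) + M) = 1/((276 + 348*(-21)) - 9238757270198/207) = 1/((276 - 7308) - 9238757270198/207) = 1/(-7032 - 9238757270198/207) = 1/(-9238758725822/207) = -207/9238758725822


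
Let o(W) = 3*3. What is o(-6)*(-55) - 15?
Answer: -510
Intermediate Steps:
o(W) = 9
o(-6)*(-55) - 15 = 9*(-55) - 15 = -495 - 15 = -510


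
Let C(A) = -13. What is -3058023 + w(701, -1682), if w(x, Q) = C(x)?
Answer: -3058036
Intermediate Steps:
w(x, Q) = -13
-3058023 + w(701, -1682) = -3058023 - 13 = -3058036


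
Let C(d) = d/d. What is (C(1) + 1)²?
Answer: 4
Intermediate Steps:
C(d) = 1
(C(1) + 1)² = (1 + 1)² = 2² = 4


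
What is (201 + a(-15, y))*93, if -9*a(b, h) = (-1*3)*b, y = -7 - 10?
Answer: 18228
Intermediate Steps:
y = -17
a(b, h) = b/3 (a(b, h) = -(-1*3)*b/9 = -(-1)*b/3 = b/3)
(201 + a(-15, y))*93 = (201 + (⅓)*(-15))*93 = (201 - 5)*93 = 196*93 = 18228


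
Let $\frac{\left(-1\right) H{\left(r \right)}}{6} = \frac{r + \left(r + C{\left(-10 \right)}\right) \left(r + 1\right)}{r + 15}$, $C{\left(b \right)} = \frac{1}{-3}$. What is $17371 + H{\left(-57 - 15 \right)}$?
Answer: $\frac{1020529}{57} \approx 17904.0$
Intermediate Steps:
$C{\left(b \right)} = - \frac{1}{3}$
$H{\left(r \right)} = - \frac{6 \left(r + \left(1 + r\right) \left(- \frac{1}{3} + r\right)\right)}{15 + r}$ ($H{\left(r \right)} = - 6 \frac{r + \left(r - \frac{1}{3}\right) \left(r + 1\right)}{r + 15} = - 6 \frac{r + \left(- \frac{1}{3} + r\right) \left(1 + r\right)}{15 + r} = - 6 \frac{r + \left(1 + r\right) \left(- \frac{1}{3} + r\right)}{15 + r} = - \frac{6 \left(r + \left(1 + r\right) \left(- \frac{1}{3} + r\right)\right)}{15 + r}$)
$17371 + H{\left(-57 - 15 \right)} = 17371 + \frac{2 \left(1 - 5 \left(-57 - 15\right) - 3 \left(-57 - 15\right)^{2}\right)}{15 - 72} = 17371 + \frac{2 \left(1 - -360 - 3 \left(-72\right)^{2}\right)}{15 - 72} = 17371 + \frac{2 \left(1 + 360 - 15552\right)}{-57} = 17371 + 2 \left(- \frac{1}{57}\right) \left(1 + 360 - 15552\right) = 17371 + 2 \left(- \frac{1}{57}\right) \left(-15191\right) = 17371 + \frac{30382}{57} = \frac{1020529}{57}$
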